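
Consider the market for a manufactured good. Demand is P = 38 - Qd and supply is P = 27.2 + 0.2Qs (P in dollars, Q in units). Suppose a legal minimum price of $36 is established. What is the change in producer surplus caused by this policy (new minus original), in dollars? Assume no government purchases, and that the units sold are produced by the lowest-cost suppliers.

9.1

Rearranging demand gives Qd = 38 - P; rearranging supply gives Qs = 5P - 136. Without the control the market clears where 38 - P = 5P - 136, i.e. P* = 29 and Q* = 9.
Since 36 > 29, the floor is binding.
At P = 36: Qd = 38 - 36 = 2 and Qs = 5·36 - 136 = 44.
Producer surplus without the control is ½ · (29 - 27.2) · 9 = 8.1.
With the floor, 2 units are sold at 36. The supply price at Q = 2 is 27.6, so PS = ½ · [(36 - 27.2) + (36 - 27.6)] · 2 = 17.2.
Change in producer surplus = 17.2 - 8.1 = 9.1.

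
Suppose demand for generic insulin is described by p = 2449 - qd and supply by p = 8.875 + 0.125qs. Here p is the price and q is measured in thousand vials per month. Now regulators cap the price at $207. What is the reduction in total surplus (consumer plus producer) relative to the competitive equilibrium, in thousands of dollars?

191844

Rearranging demand gives qd = 2449 - p; rearranging supply gives qs = 8p - 71. Setting quantity demanded equal to quantity supplied, 2449 - p = 8p - 71, gives p* = 280 and q* = 2169.
Since 207 < 280, the ceiling is binding.
At p = 207: qd = 2449 - 207 = 2242 and qs = 8·207 - 71 = 1585.
Quantity traded falls to 1585. At q = 1585 the demand price is 2449 - 1585 = 864 and the supply price is (71 + 1585)/8 = 207.
Deadweight loss = ½ · (864 - 207) · (2169 - 1585) = ½ · 657 · 584 = 191844.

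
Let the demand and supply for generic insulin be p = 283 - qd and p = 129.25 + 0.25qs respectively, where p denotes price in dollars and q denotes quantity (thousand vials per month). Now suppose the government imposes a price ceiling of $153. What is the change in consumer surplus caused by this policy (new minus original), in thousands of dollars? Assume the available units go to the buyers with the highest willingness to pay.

273

Rearranging demand gives qd = 283 - p; rearranging supply gives qs = 4p - 517. In a free market, 283 - p = 4p - 517 gives the equilibrium p* = 160, q* = 123.
The ceiling of 153 is below the equilibrium price 160, so it binds.
At p = 153: qd = 283 - 153 = 130 and qs = 4·153 - 517 = 95.
Consumer surplus without the control is ½ · (283 - 160) · 123 = 7564.5.
With the ceiling, 95 units are sold at 153 (assume they go to the highest-value buyers). The demand price at q = 95 is 188, so CS = ½ · [(283 - 153) + (188 - 153)] · 95 = 7837.5.
Change in consumer surplus = 7837.5 - 7564.5 = 273.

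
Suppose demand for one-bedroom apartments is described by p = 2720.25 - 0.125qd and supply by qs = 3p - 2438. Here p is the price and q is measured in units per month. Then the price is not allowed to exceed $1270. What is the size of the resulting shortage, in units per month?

10230

Rearranging demand gives qd = 21762 - 8p. Without the control the market clears where 21762 - 8p = 3p - 2438, i.e. p* = 2200 and q* = 4162.
Since 1270 < 2200, the ceiling is binding.
At p = 1270: qd = 21762 - 8·1270 = 11602 and qs = 3·1270 - 2438 = 1372.
Shortage = qd - qs = 11602 - 1372 = 10230.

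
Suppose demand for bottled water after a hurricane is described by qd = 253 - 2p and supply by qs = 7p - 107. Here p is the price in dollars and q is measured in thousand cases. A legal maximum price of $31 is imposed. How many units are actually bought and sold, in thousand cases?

Equilibrium: 253 - 2p = 7p - 107, so 360 = 9p and p* = 40, q* = 173.
Since 31 < 40, the ceiling is binding.
At p = 31: qd = 253 - 2·31 = 191 and qs = 7·31 - 107 = 110.
The quantity actually transacted is the short side, supply: 110.

110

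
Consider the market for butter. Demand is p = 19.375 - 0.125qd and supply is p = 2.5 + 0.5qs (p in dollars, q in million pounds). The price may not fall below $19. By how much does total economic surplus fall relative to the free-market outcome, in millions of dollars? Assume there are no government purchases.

Rearranging demand gives qd = 155 - 8p; rearranging supply gives qs = 2p - 5. In a free market, 155 - 8p = 2p - 5 gives the equilibrium p* = 16, q* = 27.
Because the floor (19) lies above the market-clearing price, it is binding.
At p = 19: qd = 155 - 8·19 = 3 and qs = 2·19 - 5 = 33.
Quantity traded falls to 3. At q = 3 the demand price is (155 - 3)/8 = 19 and the supply price is (5 + 3)/2 = 4.
Deadweight loss = ½ · (19 - 4) · (27 - 3) = ½ · 15 · 24 = 180.

180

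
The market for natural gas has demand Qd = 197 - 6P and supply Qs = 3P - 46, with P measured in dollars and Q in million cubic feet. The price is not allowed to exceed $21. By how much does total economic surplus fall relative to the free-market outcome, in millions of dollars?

In a free market, 197 - 6P = 3P - 46 gives the equilibrium P* = 27, Q* = 35.
Because the ceiling (21) lies below the market-clearing price, it is binding.
At P = 21: Qd = 197 - 6·21 = 71 and Qs = 3·21 - 46 = 17.
Quantity traded falls to 17. At Q = 17 the demand price is (197 - 17)/6 = 30 and the supply price is (46 + 17)/3 = 21.
Deadweight loss = ½ · (30 - 21) · (35 - 17) = ½ · 9 · 18 = 81.

81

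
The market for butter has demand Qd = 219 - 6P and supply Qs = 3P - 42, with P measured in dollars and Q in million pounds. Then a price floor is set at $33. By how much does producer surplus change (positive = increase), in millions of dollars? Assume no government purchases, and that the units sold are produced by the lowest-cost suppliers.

-12

In a free market, 219 - 6P = 3P - 42 gives the equilibrium P* = 29, Q* = 45.
The floor of 33 is above the equilibrium price 29, so it binds.
At P = 33: Qd = 219 - 6·33 = 21 and Qs = 3·33 - 42 = 57.
Producer surplus without the control is ½ · (29 - 14) · 45 = 337.5.
With the floor, 21 units are sold at 33. The supply price at Q = 21 is 21, so PS = ½ · [(33 - 14) + (33 - 21)] · 21 = 325.5.
Change in producer surplus = 325.5 - 337.5 = -12.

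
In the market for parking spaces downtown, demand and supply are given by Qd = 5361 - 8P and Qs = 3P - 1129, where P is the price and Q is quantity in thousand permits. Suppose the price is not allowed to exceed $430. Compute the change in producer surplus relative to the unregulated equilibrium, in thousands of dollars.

-64160

Equilibrium: 5361 - 8P = 3P - 1129, so 6490 = 11P and P* = 590, Q* = 641.
Because the ceiling (430) lies below the market-clearing price, it is binding.
At P = 430: Qd = 5361 - 8·430 = 1921 and Qs = 3·430 - 1129 = 161.
Producer surplus without the control is ½ · (590 - 1129/3) · 641 = 410881/6.
With the ceiling, producers sell 161 units at 430, so PS = ½ · (430 - 1129/3) · 161 = 25921/6.
Change in producer surplus = 25921/6 - 410881/6 = -64160.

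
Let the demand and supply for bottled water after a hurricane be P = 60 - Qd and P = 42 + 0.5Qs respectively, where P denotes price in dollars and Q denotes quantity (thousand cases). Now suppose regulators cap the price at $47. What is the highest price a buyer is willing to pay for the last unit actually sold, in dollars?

Rearranging demand gives Qd = 60 - P; rearranging supply gives Qs = 2P - 84. In a free market, 60 - P = 2P - 84 gives the equilibrium P* = 48, Q* = 12.
The ceiling of 47 is below the equilibrium price 48, so it binds.
At P = 47: Qd = 60 - 47 = 13 and Qs = 2·47 - 84 = 10.
Only 10 units reach the market. On the demand curve, the marginal buyer's willingness to pay at Q = 10 is (60 - 10) = 50.

50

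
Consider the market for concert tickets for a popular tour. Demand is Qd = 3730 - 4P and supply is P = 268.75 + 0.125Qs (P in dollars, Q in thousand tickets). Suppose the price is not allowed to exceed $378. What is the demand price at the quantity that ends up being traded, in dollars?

Rearranging supply gives Qs = 8P - 2150. Without the control the market clears where 3730 - 4P = 8P - 2150, i.e. P* = 490 and Q* = 1770.
The ceiling of 378 is below the equilibrium price 490, so it binds.
At P = 378: Qd = 3730 - 4·378 = 2218 and Qs = 8·378 - 2150 = 874.
Only 874 units reach the market. On the demand curve, the marginal buyer's willingness to pay at Q = 874 is (3730 - 874)/4 = 714.

714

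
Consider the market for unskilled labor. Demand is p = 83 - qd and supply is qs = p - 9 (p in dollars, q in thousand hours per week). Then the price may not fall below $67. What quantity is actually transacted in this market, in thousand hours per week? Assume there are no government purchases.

16

Rearranging demand gives qd = 83 - p. Without the control the market clears where 83 - p = p - 9, i.e. p* = 46 and q* = 37.
Because the floor (67) lies above the market-clearing price, it is binding.
At p = 67: qd = 83 - 67 = 16 and qs = 67 - 9 = 58.
The quantity actually transacted is the short side, demand: 16.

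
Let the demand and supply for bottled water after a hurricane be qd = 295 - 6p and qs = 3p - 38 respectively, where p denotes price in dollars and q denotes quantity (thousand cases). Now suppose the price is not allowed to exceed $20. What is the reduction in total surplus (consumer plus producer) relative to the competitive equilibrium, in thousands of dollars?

650.25

Setting quantity demanded equal to quantity supplied, 295 - 6p = 3p - 38, gives p* = 37 and q* = 73.
The ceiling of 20 is below the equilibrium price 37, so it binds.
At p = 20: qd = 295 - 6·20 = 175 and qs = 3·20 - 38 = 22.
Quantity traded falls to 22. At q = 22 the demand price is (295 - 22)/6 = 45.5 and the supply price is (38 + 22)/3 = 20.
Deadweight loss = ½ · (45.5 - 20) · (73 - 22) = ½ · 25.5 · 51 = 650.25.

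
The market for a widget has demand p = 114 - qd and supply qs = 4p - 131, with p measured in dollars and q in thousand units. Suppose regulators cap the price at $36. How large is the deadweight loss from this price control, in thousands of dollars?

1690

Rearranging demand gives qd = 114 - p. Equilibrium: 114 - p = 4p - 131, so 245 = 5p and p* = 49, q* = 65.
The ceiling of 36 is below the equilibrium price 49, so it binds.
At p = 36: qd = 114 - 36 = 78 and qs = 4·36 - 131 = 13.
Quantity traded falls to 13. At q = 13 the demand price is 114 - 13 = 101 and the supply price is (131 + 13)/4 = 36.
Deadweight loss = ½ · (101 - 36) · (65 - 13) = ½ · 65 · 52 = 1690.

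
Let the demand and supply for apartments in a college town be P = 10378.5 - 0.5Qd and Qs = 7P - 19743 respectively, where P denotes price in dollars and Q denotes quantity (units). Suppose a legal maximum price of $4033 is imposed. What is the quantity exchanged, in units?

8488

Rearranging demand gives Qd = 20757 - 2P. Without the control the market clears where 20757 - 2P = 7P - 19743, i.e. P* = 4500 and Q* = 11757.
Since 4033 < 4500, the ceiling is binding.
At P = 4033: Qd = 20757 - 2·4033 = 12691 and Qs = 7·4033 - 19743 = 8488.
The quantity actually transacted is the short side, supply: 8488.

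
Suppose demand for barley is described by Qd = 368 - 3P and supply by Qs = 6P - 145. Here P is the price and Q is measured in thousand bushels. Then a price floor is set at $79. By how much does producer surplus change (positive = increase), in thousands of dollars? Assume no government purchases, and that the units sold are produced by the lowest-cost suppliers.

Without the control the market clears where 368 - 3P = 6P - 145, i.e. P* = 57 and Q* = 197.
Because the floor (79) lies above the market-clearing price, it is binding.
At P = 79: Qd = 368 - 3·79 = 131 and Qs = 6·79 - 145 = 329.
Producer surplus without the control is ½ · (57 - 145/6) · 197 = 38809/12.
With the floor, 131 units are sold at 79. The supply price at Q = 131 is 46, so PS = ½ · [(79 - 145/6) + (79 - 46)] · 131 = 69037/12.
Change in producer surplus = 69037/12 - 38809/12 = 2519.

2519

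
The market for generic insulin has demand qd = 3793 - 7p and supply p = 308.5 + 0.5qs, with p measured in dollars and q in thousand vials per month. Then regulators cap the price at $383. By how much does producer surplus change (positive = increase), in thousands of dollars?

Rearranging supply gives qs = 2p - 617. Setting quantity demanded equal to quantity supplied, 3793 - 7p = 2p - 617, gives p* = 490 and q* = 363.
Because the ceiling (383) lies below the market-clearing price, it is binding.
At p = 383: qd = 3793 - 7·383 = 1112 and qs = 2·383 - 617 = 149.
Producer surplus without the control is ½ · (490 - 308.5) · 363 = 32942.25.
With the ceiling, producers sell 149 units at 383, so PS = ½ · (383 - 308.5) · 149 = 5550.25.
Change in producer surplus = 5550.25 - 32942.25 = -27392.

-27392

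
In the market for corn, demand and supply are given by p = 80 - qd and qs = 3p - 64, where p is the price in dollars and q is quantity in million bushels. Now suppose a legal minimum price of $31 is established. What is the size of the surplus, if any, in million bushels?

Rearranging demand gives qd = 80 - p. Without the control the market clears where 80 - p = 3p - 64, i.e. p* = 36 and q* = 44.
Since 31 is below p* = 36, the floor does not bind and the free-market outcome prevails.
Since the control does not bind, there is no surplus.

0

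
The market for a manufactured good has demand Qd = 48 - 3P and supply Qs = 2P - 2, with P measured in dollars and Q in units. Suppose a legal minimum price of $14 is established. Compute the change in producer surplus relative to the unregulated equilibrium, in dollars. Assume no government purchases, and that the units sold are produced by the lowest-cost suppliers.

-12

Setting quantity demanded equal to quantity supplied, 48 - 3P = 2P - 2, gives P* = 10 and Q* = 18.
Since 14 > 10, the floor is binding.
At P = 14: Qd = 48 - 3·14 = 6 and Qs = 2·14 - 2 = 26.
Producer surplus without the control is ½ · (10 - 1) · 18 = 81.
With the floor, 6 units are sold at 14. The supply price at Q = 6 is 4, so PS = ½ · [(14 - 1) + (14 - 4)] · 6 = 69.
Change in producer surplus = 69 - 81 = -12.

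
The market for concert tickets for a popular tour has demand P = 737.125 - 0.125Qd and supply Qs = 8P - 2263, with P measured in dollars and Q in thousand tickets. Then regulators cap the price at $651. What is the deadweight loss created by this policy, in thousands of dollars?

0

Rearranging demand gives Qd = 5897 - 8P. Setting quantity demanded equal to quantity supplied, 5897 - 8P = 8P - 2263, gives P* = 510 and Q* = 1817.
Since 651 is above P* = 510, the ceiling does not bind and the free-market outcome prevails.
Since the control does not bind, no trades are prevented and deadweight loss is zero.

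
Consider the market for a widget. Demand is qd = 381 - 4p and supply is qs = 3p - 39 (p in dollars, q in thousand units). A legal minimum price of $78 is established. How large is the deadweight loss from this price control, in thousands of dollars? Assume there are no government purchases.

Without the control the market clears where 381 - 4p = 3p - 39, i.e. p* = 60 and q* = 141.
Since 78 > 60, the floor is binding.
At p = 78: qd = 381 - 4·78 = 69 and qs = 3·78 - 39 = 195.
Quantity traded falls to 69. At q = 69 the demand price is (381 - 69)/4 = 78 and the supply price is (39 + 69)/3 = 36.
Deadweight loss = ½ · (78 - 36) · (141 - 69) = ½ · 42 · 72 = 1512.

1512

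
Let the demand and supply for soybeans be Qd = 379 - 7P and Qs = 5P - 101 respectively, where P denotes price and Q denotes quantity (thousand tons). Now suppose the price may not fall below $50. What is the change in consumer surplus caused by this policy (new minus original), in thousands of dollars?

-640

Setting quantity demanded equal to quantity supplied, 379 - 7P = 5P - 101, gives P* = 40 and Q* = 99.
The floor of 50 is above the equilibrium price 40, so it binds.
At P = 50: Qd = 379 - 7·50 = 29 and Qs = 5·50 - 101 = 149.
Consumer surplus without the control is ½ · (379/7 - 40) · 99 = 9801/14.
With the floor, consumers buy 29 units at 50, so CS = ½ · (379/7 - 50) · 29 = 841/14.
Change in consumer surplus = 841/14 - 9801/14 = -640.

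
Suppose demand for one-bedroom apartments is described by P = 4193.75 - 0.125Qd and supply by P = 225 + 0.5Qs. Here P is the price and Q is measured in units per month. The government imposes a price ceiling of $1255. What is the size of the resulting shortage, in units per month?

Rearranging demand gives Qd = 33550 - 8P; rearranging supply gives Qs = 2P - 450. Equilibrium: 33550 - 8P = 2P - 450, so 34000 = 10P and P* = 3400, Q* = 6350.
Because the ceiling (1255) lies below the market-clearing price, it is binding.
At P = 1255: Qd = 33550 - 8·1255 = 23510 and Qs = 2·1255 - 450 = 2060.
Shortage = Qd - Qs = 23510 - 2060 = 21450.

21450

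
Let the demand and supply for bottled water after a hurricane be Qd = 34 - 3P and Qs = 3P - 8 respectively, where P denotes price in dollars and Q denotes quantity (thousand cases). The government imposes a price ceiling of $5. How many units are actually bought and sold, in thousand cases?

Without the control the market clears where 34 - 3P = 3P - 8, i.e. P* = 7 and Q* = 13.
Because the ceiling (5) lies below the market-clearing price, it is binding.
At P = 5: Qd = 34 - 3·5 = 19 and Qs = 3·5 - 8 = 7.
The quantity actually transacted is the short side, supply: 7.

7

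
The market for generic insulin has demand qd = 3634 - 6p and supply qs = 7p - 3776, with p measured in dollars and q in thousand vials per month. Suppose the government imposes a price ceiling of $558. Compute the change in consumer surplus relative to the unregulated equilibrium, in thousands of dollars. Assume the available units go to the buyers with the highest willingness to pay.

Setting quantity demanded equal to quantity supplied, 3634 - 6p = 7p - 3776, gives p* = 570 and q* = 214.
Because the ceiling (558) lies below the market-clearing price, it is binding.
At p = 558: qd = 3634 - 6·558 = 286 and qs = 7·558 - 3776 = 130.
Consumer surplus without the control is ½ · (1817/3 - 570) · 214 = 11449/3.
With the ceiling, 130 units are sold at 558 (assume they go to the highest-value buyers). The demand price at q = 130 is 584, so CS = ½ · [(1817/3 - 558) + (584 - 558)] · 130 = 14365/3.
Change in consumer surplus = 14365/3 - 11449/3 = 972.

972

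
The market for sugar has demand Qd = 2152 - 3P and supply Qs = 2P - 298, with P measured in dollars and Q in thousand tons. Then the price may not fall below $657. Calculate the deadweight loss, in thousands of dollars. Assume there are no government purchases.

104583.75

Equilibrium: 2152 - 3P = 2P - 298, so 2450 = 5P and P* = 490, Q* = 682.
Because the floor (657) lies above the market-clearing price, it is binding.
At P = 657: Qd = 2152 - 3·657 = 181 and Qs = 2·657 - 298 = 1016.
Quantity traded falls to 181. At Q = 181 the demand price is (2152 - 181)/3 = 657 and the supply price is (298 + 181)/2 = 239.5.
Deadweight loss = ½ · (657 - 239.5) · (682 - 181) = ½ · 417.5 · 501 = 104583.75.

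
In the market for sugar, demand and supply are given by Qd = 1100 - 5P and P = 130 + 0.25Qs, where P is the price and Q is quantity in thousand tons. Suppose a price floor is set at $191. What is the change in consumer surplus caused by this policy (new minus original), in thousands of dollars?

-1897.5

Rearranging supply gives Qs = 4P - 520. In a free market, 1100 - 5P = 4P - 520 gives the equilibrium P* = 180, Q* = 200.
The floor of 191 is above the equilibrium price 180, so it binds.
At P = 191: Qd = 1100 - 5·191 = 145 and Qs = 4·191 - 520 = 244.
Consumer surplus without the control is ½ · (220 - 180) · 200 = 4000.
With the floor, consumers buy 145 units at 191, so CS = ½ · (220 - 191) · 145 = 2102.5.
Change in consumer surplus = 2102.5 - 4000 = -1897.5.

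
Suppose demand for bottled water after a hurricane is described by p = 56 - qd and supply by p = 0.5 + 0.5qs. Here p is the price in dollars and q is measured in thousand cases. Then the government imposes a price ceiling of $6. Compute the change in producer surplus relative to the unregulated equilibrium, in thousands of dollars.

Rearranging demand gives qd = 56 - p; rearranging supply gives qs = 2p - 1. Setting quantity demanded equal to quantity supplied, 56 - p = 2p - 1, gives p* = 19 and q* = 37.
Because the ceiling (6) lies below the market-clearing price, it is binding.
At p = 6: qd = 56 - 6 = 50 and qs = 2·6 - 1 = 11.
Producer surplus without the control is ½ · (19 - 0.5) · 37 = 342.25.
With the ceiling, producers sell 11 units at 6, so PS = ½ · (6 - 0.5) · 11 = 30.25.
Change in producer surplus = 30.25 - 342.25 = -312.

-312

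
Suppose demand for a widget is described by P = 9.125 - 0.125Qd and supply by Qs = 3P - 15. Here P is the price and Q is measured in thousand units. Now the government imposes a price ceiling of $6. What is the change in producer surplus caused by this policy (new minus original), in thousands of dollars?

Rearranging demand gives Qd = 73 - 8P. Without the control the market clears where 73 - 8P = 3P - 15, i.e. P* = 8 and Q* = 9.
Because the ceiling (6) lies below the market-clearing price, it is binding.
At P = 6: Qd = 73 - 8·6 = 25 and Qs = 3·6 - 15 = 3.
Producer surplus without the control is ½ · (8 - 5) · 9 = 13.5.
With the ceiling, producers sell 3 units at 6, so PS = ½ · (6 - 5) · 3 = 1.5.
Change in producer surplus = 1.5 - 13.5 = -12.

-12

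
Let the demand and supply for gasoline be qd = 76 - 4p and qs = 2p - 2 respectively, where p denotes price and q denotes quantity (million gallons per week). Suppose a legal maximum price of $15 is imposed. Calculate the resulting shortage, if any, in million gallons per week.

Setting quantity demanded equal to quantity supplied, 76 - 4p = 2p - 2, gives p* = 13 and q* = 24.
Since 15 is above p* = 13, the ceiling does not bind and the free-market outcome prevails.
Since the control does not bind, there is no shortage.

0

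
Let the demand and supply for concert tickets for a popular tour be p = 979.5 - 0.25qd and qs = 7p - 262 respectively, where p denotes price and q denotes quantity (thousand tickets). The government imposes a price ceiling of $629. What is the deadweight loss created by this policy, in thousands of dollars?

0

Rearranging demand gives qd = 3918 - 4p. In a free market, 3918 - 4p = 7p - 262 gives the equilibrium p* = 380, q* = 2398.
The ceiling of 629 is above the equilibrium price 380, so it is not binding; the market clears at p* = 380, q* = 2398.
Since the control does not bind, no trades are prevented and deadweight loss is zero.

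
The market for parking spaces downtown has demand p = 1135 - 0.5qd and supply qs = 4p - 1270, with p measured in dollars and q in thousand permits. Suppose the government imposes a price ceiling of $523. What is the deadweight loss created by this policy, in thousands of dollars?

Rearranging demand gives qd = 2270 - 2p. Setting quantity demanded equal to quantity supplied, 2270 - 2p = 4p - 1270, gives p* = 590 and q* = 1090.
The ceiling of 523 is below the equilibrium price 590, so it binds.
At p = 523: qd = 2270 - 2·523 = 1224 and qs = 4·523 - 1270 = 822.
Quantity traded falls to 822. At q = 822 the demand price is (2270 - 822)/2 = 724 and the supply price is (1270 + 822)/4 = 523.
Deadweight loss = ½ · (724 - 523) · (1090 - 822) = ½ · 201 · 268 = 26934.

26934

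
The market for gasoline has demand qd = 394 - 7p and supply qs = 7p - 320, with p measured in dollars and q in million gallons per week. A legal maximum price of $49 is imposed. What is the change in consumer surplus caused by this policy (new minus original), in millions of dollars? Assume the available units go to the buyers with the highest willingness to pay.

32

In a free market, 394 - 7p = 7p - 320 gives the equilibrium p* = 51, q* = 37.
The ceiling of 49 is below the equilibrium price 51, so it binds.
At p = 49: qd = 394 - 7·49 = 51 and qs = 7·49 - 320 = 23.
Consumer surplus without the control is ½ · (394/7 - 51) · 37 = 1369/14.
With the ceiling, 23 units are sold at 49 (assume they go to the highest-value buyers). The demand price at q = 23 is 53, so CS = ½ · [(394/7 - 49) + (53 - 49)] · 23 = 1817/14.
Change in consumer surplus = 1817/14 - 1369/14 = 32.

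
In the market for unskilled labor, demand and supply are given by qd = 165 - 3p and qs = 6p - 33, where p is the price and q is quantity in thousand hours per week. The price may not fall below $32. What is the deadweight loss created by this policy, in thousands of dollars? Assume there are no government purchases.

In a free market, 165 - 3p = 6p - 33 gives the equilibrium p* = 22, q* = 99.
Since 32 > 22, the floor is binding.
At p = 32: qd = 165 - 3·32 = 69 and qs = 6·32 - 33 = 159.
Quantity traded falls to 69. At q = 69 the demand price is (165 - 69)/3 = 32 and the supply price is (33 + 69)/6 = 17.
Deadweight loss = ½ · (32 - 17) · (99 - 69) = ½ · 15 · 30 = 225.

225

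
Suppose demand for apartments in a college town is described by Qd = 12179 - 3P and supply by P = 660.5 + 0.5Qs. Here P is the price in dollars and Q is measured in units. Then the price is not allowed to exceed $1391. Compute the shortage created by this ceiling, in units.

6545

Rearranging supply gives Qs = 2P - 1321. Equilibrium: 12179 - 3P = 2P - 1321, so 13500 = 5P and P* = 2700, Q* = 4079.
The ceiling of 1391 is below the equilibrium price 2700, so it binds.
At P = 1391: Qd = 12179 - 3·1391 = 8006 and Qs = 2·1391 - 1321 = 1461.
Shortage = Qd - Qs = 8006 - 1461 = 6545.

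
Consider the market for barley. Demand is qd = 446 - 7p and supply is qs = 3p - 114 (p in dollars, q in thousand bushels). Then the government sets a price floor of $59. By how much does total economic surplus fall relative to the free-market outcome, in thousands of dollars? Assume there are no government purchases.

105

Equilibrium: 446 - 7p = 3p - 114, so 560 = 10p and p* = 56, q* = 54.
Since 59 > 56, the floor is binding.
At p = 59: qd = 446 - 7·59 = 33 and qs = 3·59 - 114 = 63.
Quantity traded falls to 33. At q = 33 the demand price is (446 - 33)/7 = 59 and the supply price is (114 + 33)/3 = 49.
Deadweight loss = ½ · (59 - 49) · (54 - 33) = ½ · 10 · 21 = 105.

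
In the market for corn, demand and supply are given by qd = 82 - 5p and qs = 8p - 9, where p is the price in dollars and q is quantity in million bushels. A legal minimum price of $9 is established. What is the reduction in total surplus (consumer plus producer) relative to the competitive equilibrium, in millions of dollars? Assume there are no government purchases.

16.25

Without the control the market clears where 82 - 5p = 8p - 9, i.e. p* = 7 and q* = 47.
Because the floor (9) lies above the market-clearing price, it is binding.
At p = 9: qd = 82 - 5·9 = 37 and qs = 8·9 - 9 = 63.
Quantity traded falls to 37. At q = 37 the demand price is (82 - 37)/5 = 9 and the supply price is (9 + 37)/8 = 5.75.
Deadweight loss = ½ · (9 - 5.75) · (47 - 37) = ½ · 3.25 · 10 = 16.25.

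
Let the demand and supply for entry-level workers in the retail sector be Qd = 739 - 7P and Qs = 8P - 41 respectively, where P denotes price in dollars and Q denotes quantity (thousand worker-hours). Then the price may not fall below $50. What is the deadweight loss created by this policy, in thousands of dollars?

0

In a free market, 739 - 7P = 8P - 41 gives the equilibrium P* = 52, Q* = 375.
The floor of 50 is below the equilibrium price 52, so it is not binding; the market clears at P* = 52, Q* = 375.
Since the control does not bind, no trades are prevented and deadweight loss is zero.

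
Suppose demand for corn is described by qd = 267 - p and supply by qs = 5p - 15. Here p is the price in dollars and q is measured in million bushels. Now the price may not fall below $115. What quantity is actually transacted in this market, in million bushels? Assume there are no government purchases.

152

Equilibrium: 267 - p = 5p - 15, so 282 = 6p and p* = 47, q* = 220.
Since 115 > 47, the floor is binding.
At p = 115: qd = 267 - 115 = 152 and qs = 5·115 - 15 = 560.
The quantity actually transacted is the short side, demand: 152.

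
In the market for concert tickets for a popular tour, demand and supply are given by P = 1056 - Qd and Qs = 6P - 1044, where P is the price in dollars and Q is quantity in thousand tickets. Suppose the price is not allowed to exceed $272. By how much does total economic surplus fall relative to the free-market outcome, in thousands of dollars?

16464

Rearranging demand gives Qd = 1056 - P. In a free market, 1056 - P = 6P - 1044 gives the equilibrium P* = 300, Q* = 756.
Since 272 < 300, the ceiling is binding.
At P = 272: Qd = 1056 - 272 = 784 and Qs = 6·272 - 1044 = 588.
Quantity traded falls to 588. At Q = 588 the demand price is 1056 - 588 = 468 and the supply price is (1044 + 588)/6 = 272.
Deadweight loss = ½ · (468 - 272) · (756 - 588) = ½ · 196 · 168 = 16464.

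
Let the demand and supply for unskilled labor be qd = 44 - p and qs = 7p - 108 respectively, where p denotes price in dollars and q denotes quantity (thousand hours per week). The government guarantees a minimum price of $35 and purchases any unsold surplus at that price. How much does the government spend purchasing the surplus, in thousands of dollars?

Equilibrium: 44 - p = 7p - 108, so 152 = 8p and p* = 19, q* = 25.
The floor of 35 is above the equilibrium price 19, so it binds.
At p = 35: qd = 44 - 35 = 9 and qs = 7·35 - 108 = 137.
Surplus = qs - qd = 128.
Government expenditure = surplus × support price = 128 × 35 = 4480.

4480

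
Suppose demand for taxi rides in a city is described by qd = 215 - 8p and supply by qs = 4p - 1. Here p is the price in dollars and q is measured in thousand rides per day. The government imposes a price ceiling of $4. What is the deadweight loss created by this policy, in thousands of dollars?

In a free market, 215 - 8p = 4p - 1 gives the equilibrium p* = 18, q* = 71.
Because the ceiling (4) lies below the market-clearing price, it is binding.
At p = 4: qd = 215 - 8·4 = 183 and qs = 4·4 - 1 = 15.
Quantity traded falls to 15. At q = 15 the demand price is (215 - 15)/8 = 25 and the supply price is (1 + 15)/4 = 4.
Deadweight loss = ½ · (25 - 4) · (71 - 15) = ½ · 21 · 56 = 588.

588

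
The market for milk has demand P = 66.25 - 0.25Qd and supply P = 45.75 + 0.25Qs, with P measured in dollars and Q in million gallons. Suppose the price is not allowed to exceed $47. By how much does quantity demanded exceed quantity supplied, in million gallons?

72

Rearranging demand gives Qd = 265 - 4P; rearranging supply gives Qs = 4P - 183. Without the control the market clears where 265 - 4P = 4P - 183, i.e. P* = 56 and Q* = 41.
Since 47 < 56, the ceiling is binding.
At P = 47: Qd = 265 - 4·47 = 77 and Qs = 4·47 - 183 = 5.
Shortage = Qd - Qs = 77 - 5 = 72.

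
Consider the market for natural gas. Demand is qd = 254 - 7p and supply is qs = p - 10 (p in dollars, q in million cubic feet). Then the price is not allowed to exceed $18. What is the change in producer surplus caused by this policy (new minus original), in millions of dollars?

-232.5

Without the control the market clears where 254 - 7p = p - 10, i.e. p* = 33 and q* = 23.
Because the ceiling (18) lies below the market-clearing price, it is binding.
At p = 18: qd = 254 - 7·18 = 128 and qs = 18 - 10 = 8.
Producer surplus without the control is ½ · (33 - 10) · 23 = 264.5.
With the ceiling, producers sell 8 units at 18, so PS = ½ · (18 - 10) · 8 = 32.
Change in producer surplus = 32 - 264.5 = -232.5.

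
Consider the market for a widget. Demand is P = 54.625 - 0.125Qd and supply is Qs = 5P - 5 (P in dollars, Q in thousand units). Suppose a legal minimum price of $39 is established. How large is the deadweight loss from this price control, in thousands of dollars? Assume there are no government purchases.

260

Rearranging demand gives Qd = 437 - 8P. In a free market, 437 - 8P = 5P - 5 gives the equilibrium P* = 34, Q* = 165.
The floor of 39 is above the equilibrium price 34, so it binds.
At P = 39: Qd = 437 - 8·39 = 125 and Qs = 5·39 - 5 = 190.
Quantity traded falls to 125. At Q = 125 the demand price is (437 - 125)/8 = 39 and the supply price is (5 + 125)/5 = 26.
Deadweight loss = ½ · (39 - 26) · (165 - 125) = ½ · 13 · 40 = 260.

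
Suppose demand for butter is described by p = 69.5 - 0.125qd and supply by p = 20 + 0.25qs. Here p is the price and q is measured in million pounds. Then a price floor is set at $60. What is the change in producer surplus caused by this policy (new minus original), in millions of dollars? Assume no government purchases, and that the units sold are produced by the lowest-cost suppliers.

Rearranging demand gives qd = 556 - 8p; rearranging supply gives qs = 4p - 80. Without the control the market clears where 556 - 8p = 4p - 80, i.e. p* = 53 and q* = 132.
Since 60 > 53, the floor is binding.
At p = 60: qd = 556 - 8·60 = 76 and qs = 4·60 - 80 = 160.
Producer surplus without the control is ½ · (53 - 20) · 132 = 2178.
With the floor, 76 units are sold at 60. The supply price at q = 76 is 39, so PS = ½ · [(60 - 20) + (60 - 39)] · 76 = 2318.
Change in producer surplus = 2318 - 2178 = 140.

140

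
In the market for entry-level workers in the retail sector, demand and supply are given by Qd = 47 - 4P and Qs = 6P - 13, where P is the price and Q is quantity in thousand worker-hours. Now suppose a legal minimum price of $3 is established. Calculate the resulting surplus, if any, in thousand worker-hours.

Setting quantity demanded equal to quantity supplied, 47 - 4P = 6P - 13, gives P* = 6 and Q* = 23.
Since 3 is below P* = 6, the floor does not bind and the free-market outcome prevails.
Since the control does not bind, there is no surplus.

0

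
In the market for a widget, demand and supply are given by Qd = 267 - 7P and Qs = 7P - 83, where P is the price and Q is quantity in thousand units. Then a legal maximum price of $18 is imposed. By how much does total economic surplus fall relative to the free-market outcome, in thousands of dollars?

343

Equilibrium: 267 - 7P = 7P - 83, so 350 = 14P and P* = 25, Q* = 92.
Since 18 < 25, the ceiling is binding.
At P = 18: Qd = 267 - 7·18 = 141 and Qs = 7·18 - 83 = 43.
Quantity traded falls to 43. At Q = 43 the demand price is (267 - 43)/7 = 32 and the supply price is (83 + 43)/7 = 18.
Deadweight loss = ½ · (32 - 18) · (92 - 43) = ½ · 14 · 49 = 343.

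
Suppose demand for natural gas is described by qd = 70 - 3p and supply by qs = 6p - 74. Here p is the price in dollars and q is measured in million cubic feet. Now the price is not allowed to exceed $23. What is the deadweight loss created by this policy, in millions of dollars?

0

In a free market, 70 - 3p = 6p - 74 gives the equilibrium p* = 16, q* = 22.
The ceiling of 23 is above the equilibrium price 16, so it is not binding; the market clears at p* = 16, q* = 22.
Since the control does not bind, no trades are prevented and deadweight loss is zero.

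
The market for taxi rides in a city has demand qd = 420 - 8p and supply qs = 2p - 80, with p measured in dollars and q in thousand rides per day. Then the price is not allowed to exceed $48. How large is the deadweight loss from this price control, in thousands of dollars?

5

Setting quantity demanded equal to quantity supplied, 420 - 8p = 2p - 80, gives p* = 50 and q* = 20.
The ceiling of 48 is below the equilibrium price 50, so it binds.
At p = 48: qd = 420 - 8·48 = 36 and qs = 2·48 - 80 = 16.
Quantity traded falls to 16. At q = 16 the demand price is (420 - 16)/8 = 50.5 and the supply price is (80 + 16)/2 = 48.
Deadweight loss = ½ · (50.5 - 48) · (20 - 16) = ½ · 2.5 · 4 = 5.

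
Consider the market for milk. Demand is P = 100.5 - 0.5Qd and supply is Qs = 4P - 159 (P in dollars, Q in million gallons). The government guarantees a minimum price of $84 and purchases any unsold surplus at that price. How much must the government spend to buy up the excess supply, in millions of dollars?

12096

Rearranging demand gives Qd = 201 - 2P. Without the control the market clears where 201 - 2P = 4P - 159, i.e. P* = 60 and Q* = 81.
Since 84 > 60, the floor is binding.
At P = 84: Qd = 201 - 2·84 = 33 and Qs = 4·84 - 159 = 177.
Surplus = Qs - Qd = 144.
Government expenditure = surplus × support price = 144 × 84 = 12096.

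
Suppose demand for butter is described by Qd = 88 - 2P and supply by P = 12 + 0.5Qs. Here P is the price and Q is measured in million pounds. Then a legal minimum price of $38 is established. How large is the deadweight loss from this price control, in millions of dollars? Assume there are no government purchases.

Rearranging supply gives Qs = 2P - 24. Setting quantity demanded equal to quantity supplied, 88 - 2P = 2P - 24, gives P* = 28 and Q* = 32.
Because the floor (38) lies above the market-clearing price, it is binding.
At P = 38: Qd = 88 - 2·38 = 12 and Qs = 2·38 - 24 = 52.
Quantity traded falls to 12. At Q = 12 the demand price is (88 - 12)/2 = 38 and the supply price is (24 + 12)/2 = 18.
Deadweight loss = ½ · (38 - 18) · (32 - 12) = ½ · 20 · 20 = 200.

200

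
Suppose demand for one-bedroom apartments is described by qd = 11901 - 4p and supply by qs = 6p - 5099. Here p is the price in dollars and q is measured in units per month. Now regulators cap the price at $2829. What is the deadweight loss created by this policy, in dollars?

0

In a free market, 11901 - 4p = 6p - 5099 gives the equilibrium p* = 1700, q* = 5101.
Since 2829 is above p* = 1700, the ceiling does not bind and the free-market outcome prevails.
Since the control does not bind, no trades are prevented and deadweight loss is zero.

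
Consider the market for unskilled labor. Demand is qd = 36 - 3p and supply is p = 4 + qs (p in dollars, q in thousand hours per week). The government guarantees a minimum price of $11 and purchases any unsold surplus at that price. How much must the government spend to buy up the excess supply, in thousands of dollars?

44

Rearranging supply gives qs = p - 4. In a free market, 36 - 3p = p - 4 gives the equilibrium p* = 10, q* = 6.
Because the floor (11) lies above the market-clearing price, it is binding.
At p = 11: qd = 36 - 3·11 = 3 and qs = 11 - 4 = 7.
Surplus = qs - qd = 4.
Government expenditure = surplus × support price = 4 × 11 = 44.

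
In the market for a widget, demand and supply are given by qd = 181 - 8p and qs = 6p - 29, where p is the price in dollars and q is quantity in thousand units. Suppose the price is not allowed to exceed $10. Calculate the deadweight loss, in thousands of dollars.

Equilibrium: 181 - 8p = 6p - 29, so 210 = 14p and p* = 15, q* = 61.
Because the ceiling (10) lies below the market-clearing price, it is binding.
At p = 10: qd = 181 - 8·10 = 101 and qs = 6·10 - 29 = 31.
Quantity traded falls to 31. At q = 31 the demand price is (181 - 31)/8 = 18.75 and the supply price is (29 + 31)/6 = 10.
Deadweight loss = ½ · (18.75 - 10) · (61 - 31) = ½ · 8.75 · 30 = 131.25.

131.25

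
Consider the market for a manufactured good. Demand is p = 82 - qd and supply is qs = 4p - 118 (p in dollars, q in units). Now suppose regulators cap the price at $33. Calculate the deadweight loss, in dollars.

Rearranging demand gives qd = 82 - p. In a free market, 82 - p = 4p - 118 gives the equilibrium p* = 40, q* = 42.
Because the ceiling (33) lies below the market-clearing price, it is binding.
At p = 33: qd = 82 - 33 = 49 and qs = 4·33 - 118 = 14.
Quantity traded falls to 14. At q = 14 the demand price is 82 - 14 = 68 and the supply price is (118 + 14)/4 = 33.
Deadweight loss = ½ · (68 - 33) · (42 - 14) = ½ · 35 · 28 = 490.

490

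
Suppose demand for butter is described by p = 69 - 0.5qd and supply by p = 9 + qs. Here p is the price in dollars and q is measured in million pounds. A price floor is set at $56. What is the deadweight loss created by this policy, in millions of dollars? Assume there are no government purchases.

147

Rearranging demand gives qd = 138 - 2p; rearranging supply gives qs = p - 9. In a free market, 138 - 2p = p - 9 gives the equilibrium p* = 49, q* = 40.
Since 56 > 49, the floor is binding.
At p = 56: qd = 138 - 2·56 = 26 and qs = 56 - 9 = 47.
Quantity traded falls to 26. At q = 26 the demand price is (138 - 26)/2 = 56 and the supply price is 9 + 26 = 35.
Deadweight loss = ½ · (56 - 35) · (40 - 26) = ½ · 21 · 14 = 147.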